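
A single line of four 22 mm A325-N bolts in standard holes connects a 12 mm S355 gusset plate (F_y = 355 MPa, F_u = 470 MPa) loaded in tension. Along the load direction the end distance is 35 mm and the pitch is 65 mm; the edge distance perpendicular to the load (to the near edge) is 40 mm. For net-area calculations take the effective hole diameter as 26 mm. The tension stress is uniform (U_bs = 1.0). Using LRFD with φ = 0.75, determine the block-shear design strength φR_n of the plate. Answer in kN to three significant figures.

Shear plane L_v = 35 + 3·65 = 230 mm; A_gv = 230 × 12 = 2760 mm².
A_nv = (230 − 3.5·26) × 12 = 1668 mm².
A_nt = (40 − 0.5·26) × 12 = 324 mm².
0.6 F_u A_nv = 470.4 kN; 0.6 F_y A_gv = 587.9 kN → shear rupture governs the shear term.
R_n = 470.4 + 1.0 × 470 × 324 / 1000 = 622.7 kN.
Design strength φR_n = 0.75 × 622.7 = 467 kN.

467 kN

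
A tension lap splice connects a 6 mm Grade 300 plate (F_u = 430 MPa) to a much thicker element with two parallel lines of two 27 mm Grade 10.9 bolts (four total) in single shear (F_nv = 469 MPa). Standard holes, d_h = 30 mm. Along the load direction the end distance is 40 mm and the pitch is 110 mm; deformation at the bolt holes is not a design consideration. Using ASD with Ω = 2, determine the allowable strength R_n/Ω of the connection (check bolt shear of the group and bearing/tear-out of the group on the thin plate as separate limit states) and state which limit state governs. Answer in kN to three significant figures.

306 kN (bearing governs)

Bolt shear: A_b = π·27²/4 = 572.6 mm²; R_n = 469 × 572.6 × 4 × 1 / 1000 = 1074 kN → 1074 / 2 = 537 kN.
Bearing (1.5 l_c t F_u ≤ 3.0 d t F_u): upper limit = 3.0·27·6·430 / 1000 = 209 kN.
  Edge l_c = 40 − 30/2 = 25 → r_n = 96.75 kN; interior l_c = 110 − 30 = 80 → r_n = 209 kN.
  R_n,bearing = 2·96.75 + 2·209 = 611.5 kN → 611.5 / 2 = 306 kN.
Bearing governs: 306 kN.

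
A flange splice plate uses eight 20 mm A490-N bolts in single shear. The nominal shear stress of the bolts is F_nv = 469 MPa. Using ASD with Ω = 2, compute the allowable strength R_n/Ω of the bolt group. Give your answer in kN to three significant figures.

A_b = π × 20² / 4 = 314.2 mm².
R_n = F_nv · A_b · n · n_s = 469 × 314.2 × 8 × 1 / 1000 = 1179 kN.
Allowable strength R_n/Ω = 1179 / 2 = 589 kN.

589 kN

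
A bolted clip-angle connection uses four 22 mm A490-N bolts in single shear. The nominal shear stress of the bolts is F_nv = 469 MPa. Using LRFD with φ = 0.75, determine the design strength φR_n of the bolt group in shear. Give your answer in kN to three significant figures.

A_b = π × 22² / 4 = 380.1 mm².
R_n = F_nv · A_b · n · n_s = 469 × 380.1 × 4 × 1 / 1000 = 713.1 kN.
Design strength φR_n = 0.75 × 713.1 = 535 kN.

535 kN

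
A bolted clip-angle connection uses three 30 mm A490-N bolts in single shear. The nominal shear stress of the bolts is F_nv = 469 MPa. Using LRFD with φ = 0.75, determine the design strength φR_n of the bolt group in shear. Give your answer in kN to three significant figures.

A_b = π × 30² / 4 = 706.9 mm².
R_n = F_nv · A_b · n · n_s = 469 × 706.9 × 3 × 1 / 1000 = 994.5 kN.
Design strength φR_n = 0.75 × 994.5 = 746 kN.

746 kN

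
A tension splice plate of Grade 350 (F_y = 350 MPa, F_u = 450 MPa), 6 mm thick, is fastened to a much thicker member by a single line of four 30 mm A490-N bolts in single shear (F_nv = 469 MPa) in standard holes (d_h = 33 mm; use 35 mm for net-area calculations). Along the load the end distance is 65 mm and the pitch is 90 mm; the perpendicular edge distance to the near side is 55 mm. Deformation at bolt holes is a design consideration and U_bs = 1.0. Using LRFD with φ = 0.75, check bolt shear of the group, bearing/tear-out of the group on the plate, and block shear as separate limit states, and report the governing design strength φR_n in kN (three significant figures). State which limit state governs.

334 kN (block shear governs)

Bolt shear: A_b = π·30²/4 = 706.9 mm²; R_n = 469 × 706.9 × 4 × 1 / 1000 = 1326 kN → 0.75 × 1326 = 995 kN.
Bearing: edge l_c = 48.5, r_n = 157.1 kN; interior l_c = 57, r_n = 184.7 kN; R_n = 157.1 + 3·184.7 = 711.2 kN → 533 kN.
Block shear: A_gv = 2010, A_nv = 1275, A_nt = 225 mm²; R_n = min(0.6F_uA_nv, 0.6F_yA_gv) + U_bs·F_u·A_nt = 445.5 kN → 334 kN.
Block shear governs: 334 kN.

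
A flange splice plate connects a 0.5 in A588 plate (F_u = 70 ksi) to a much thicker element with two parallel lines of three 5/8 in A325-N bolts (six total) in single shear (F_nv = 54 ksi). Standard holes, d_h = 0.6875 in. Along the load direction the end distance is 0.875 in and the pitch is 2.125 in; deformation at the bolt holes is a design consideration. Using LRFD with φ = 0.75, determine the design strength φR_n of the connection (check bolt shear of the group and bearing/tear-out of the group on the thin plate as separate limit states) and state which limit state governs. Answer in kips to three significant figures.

74.6 kips (bolt shear governs)

Bolt shear: A_b = π·0.625²/4 = 0.3068 in²; R_n = 54 × 0.3068 × 6 × 1 = 99.4 kips → 0.75 × 99.4 = 74.6 kips.
Bearing (1.2 l_c t F_u ≤ 2.4 d t F_u): upper limit = 2.4·0.625·0.5·70 = 52.5 kips.
  Edge l_c = 0.875 − 0.6875/2 = 0.5312 → r_n = 22.31 kips; interior l_c = 2.125 − 0.6875 = 1.438 → r_n = 52.5 kips.
  R_n,bearing = 2·22.31 + 4·52.5 = 254.6 kips → 0.75 × 254.6 = 191 kips.
Bolt shear governs: 74.6 kips.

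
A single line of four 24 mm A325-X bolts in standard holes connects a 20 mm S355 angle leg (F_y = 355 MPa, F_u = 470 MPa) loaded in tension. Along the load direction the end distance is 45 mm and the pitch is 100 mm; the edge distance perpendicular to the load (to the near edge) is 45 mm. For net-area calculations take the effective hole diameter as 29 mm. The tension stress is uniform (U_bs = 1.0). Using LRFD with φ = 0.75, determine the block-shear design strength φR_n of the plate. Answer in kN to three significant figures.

1250 kN

Shear plane L_v = 45 + 3·100 = 345 mm; A_gv = 345 × 20 = 6900 mm².
A_nv = (345 − 3.5·29) × 20 = 4870 mm².
A_nt = (45 − 0.5·29) × 20 = 610 mm².
0.6 F_u A_nv = 1373 kN; 0.6 F_y A_gv = 1470 kN → shear rupture governs the shear term.
R_n = 1373 + 1.0 × 470 × 610 / 1000 = 1660 kN.
Design strength φR_n = 0.75 × 1660 = 1250 kN.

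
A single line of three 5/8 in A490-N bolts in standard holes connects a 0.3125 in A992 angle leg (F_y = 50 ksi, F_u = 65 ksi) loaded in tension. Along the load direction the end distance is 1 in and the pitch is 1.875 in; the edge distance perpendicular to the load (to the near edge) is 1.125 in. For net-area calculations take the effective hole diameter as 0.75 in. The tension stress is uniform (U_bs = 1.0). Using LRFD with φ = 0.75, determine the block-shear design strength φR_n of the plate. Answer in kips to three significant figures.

Shear plane L_v = 1 + 2·1.875 = 4.75 in; A_gv = 4.75 × 0.3125 = 1.484 in².
A_nv = (4.75 − 2.5·0.75) × 0.3125 = 0.8984 in².
A_nt = (1.125 − 0.5·0.75) × 0.3125 = 0.2344 in².
0.6 F_u A_nv = 35.04 kips; 0.6 F_y A_gv = 44.53 kips → shear rupture governs the shear term.
R_n = 35.04 + 1.0 × 65 × 0.2344 = 50.27 kips.
Design strength φR_n = 0.75 × 50.27 = 37.7 kips.

37.7 kips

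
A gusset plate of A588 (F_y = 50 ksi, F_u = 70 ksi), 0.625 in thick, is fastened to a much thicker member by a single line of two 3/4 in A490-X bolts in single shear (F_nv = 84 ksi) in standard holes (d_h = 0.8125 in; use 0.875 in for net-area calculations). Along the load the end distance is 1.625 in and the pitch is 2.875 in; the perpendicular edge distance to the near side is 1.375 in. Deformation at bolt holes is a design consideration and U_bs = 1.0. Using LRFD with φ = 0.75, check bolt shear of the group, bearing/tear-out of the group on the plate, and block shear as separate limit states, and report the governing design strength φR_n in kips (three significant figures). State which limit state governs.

Bolt shear: A_b = π·0.75²/4 = 0.4418 in²; R_n = 84 × 0.4418 × 2 × 1 = 74.22 kips → 0.75 × 74.22 = 55.7 kips.
Bearing: edge l_c = 1.219, r_n = 63.98 kips; interior l_c = 2.062, r_n = 78.75 kips; R_n = 63.98 + 1·78.75 = 142.7 kips → 107 kips.
Block shear: A_gv = 2.812, A_nv = 1.992, A_nt = 0.5859 in²; R_n = min(0.6F_uA_nv, 0.6F_yA_gv) + U_bs·F_u·A_nt = 124.7 kips → 93.5 kips.
Bolt shear governs: 55.7 kips.

55.7 kips (bolt shear governs)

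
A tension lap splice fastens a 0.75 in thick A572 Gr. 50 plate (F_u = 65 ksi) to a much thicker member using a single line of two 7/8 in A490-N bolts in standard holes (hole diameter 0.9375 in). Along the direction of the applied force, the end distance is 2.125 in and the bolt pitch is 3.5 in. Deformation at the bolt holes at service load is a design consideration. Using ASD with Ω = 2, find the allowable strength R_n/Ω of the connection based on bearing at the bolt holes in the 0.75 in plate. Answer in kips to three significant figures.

Per bolt r_n = 1.2 l_c t F_u ≤ 2.4 d t F_u; upper limit = 2.4 × 0.875 × 0.75 × 65 = 102.4 kips.
Edge bolt: l_c = 2.125 − 0.9375/2 = 1.656 in → 1.2 × 1.656 × 0.75 × 65 = 96.89 → r_n = 96.89 kips.
Interior bolts: l_c = 3.5 − 0.9375 = 2.562 in → 1.2 × 2.562 × 0.75 × 65 = 149.9 → r_n = 102.4 kips.
R_n = 1 × 96.89 + 1 × 102.4 = 199.3 kips.
Allowable strength R_n/Ω = 199.3 / 2 = 99.6 kips.

99.6 kips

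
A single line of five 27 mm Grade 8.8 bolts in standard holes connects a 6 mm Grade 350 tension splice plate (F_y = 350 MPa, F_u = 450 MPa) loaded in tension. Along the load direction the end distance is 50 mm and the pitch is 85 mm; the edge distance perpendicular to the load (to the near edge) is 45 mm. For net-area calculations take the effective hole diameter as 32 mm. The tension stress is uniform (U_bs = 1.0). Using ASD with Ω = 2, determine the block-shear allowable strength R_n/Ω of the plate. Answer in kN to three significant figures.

238 kN

Shear plane L_v = 50 + 4·85 = 390 mm; A_gv = 390 × 6 = 2340 mm².
A_nv = (390 − 4.5·32) × 6 = 1476 mm².
A_nt = (45 − 0.5·32) × 6 = 174 mm².
0.6 F_u A_nv = 398.5 kN; 0.6 F_y A_gv = 491.4 kN → shear rupture governs the shear term.
R_n = 398.5 + 1.0 × 450 × 174 / 1000 = 476.8 kN.
Allowable strength R_n/Ω = 476.8 / 2 = 238 kN.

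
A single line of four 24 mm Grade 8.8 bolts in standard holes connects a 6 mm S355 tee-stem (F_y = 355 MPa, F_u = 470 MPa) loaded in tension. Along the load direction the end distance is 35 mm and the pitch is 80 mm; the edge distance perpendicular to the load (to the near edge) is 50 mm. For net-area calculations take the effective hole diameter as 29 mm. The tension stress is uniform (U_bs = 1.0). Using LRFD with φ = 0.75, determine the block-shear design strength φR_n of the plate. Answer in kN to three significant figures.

Shear plane L_v = 35 + 3·80 = 275 mm; A_gv = 275 × 6 = 1650 mm².
A_nv = (275 − 3.5·29) × 6 = 1041 mm².
A_nt = (50 − 0.5·29) × 6 = 213 mm².
0.6 F_u A_nv = 293.6 kN; 0.6 F_y A_gv = 351.4 kN → shear rupture governs the shear term.
R_n = 293.6 + 1.0 × 470 × 213 / 1000 = 393.7 kN.
Design strength φR_n = 0.75 × 393.7 = 295 kN.

295 kN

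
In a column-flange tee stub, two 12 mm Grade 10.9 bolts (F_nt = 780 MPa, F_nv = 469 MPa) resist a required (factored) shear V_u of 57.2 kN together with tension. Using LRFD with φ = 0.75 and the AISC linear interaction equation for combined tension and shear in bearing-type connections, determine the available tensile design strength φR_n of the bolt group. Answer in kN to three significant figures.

76.9 kN

A_b = π·12²/4 = 113.1 mm²; f_rv = 57.2 × 1000 / (2 × 113.1) = 252.9 MPa.
F'_nt = 1.3 F_nt − (F_nt / φF_nv) f_rv = 1.3·780 − (780/(0.75·469))·252.9 = 453.2 MPa, capped at F_nt → F'_nt = 453.2 MPa.
R_n = F'_nt · A_b · n = 453.2 × 113.1 × 2 / 1000 = 102.5 kN.
Design strength φR_n = 0.75 × 102.5 = 76.9 kN.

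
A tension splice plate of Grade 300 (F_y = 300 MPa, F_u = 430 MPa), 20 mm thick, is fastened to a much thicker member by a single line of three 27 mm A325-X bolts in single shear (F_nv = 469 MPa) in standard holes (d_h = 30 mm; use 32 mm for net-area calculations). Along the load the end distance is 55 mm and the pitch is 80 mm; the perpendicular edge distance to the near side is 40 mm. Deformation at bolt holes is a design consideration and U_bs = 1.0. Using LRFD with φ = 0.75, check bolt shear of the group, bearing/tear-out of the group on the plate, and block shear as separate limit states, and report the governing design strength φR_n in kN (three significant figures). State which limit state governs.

604 kN (bolt shear governs)

Bolt shear: A_b = π·27²/4 = 572.6 mm²; R_n = 469 × 572.6 × 3 × 1 / 1000 = 805.6 kN → 0.75 × 805.6 = 604 kN.
Bearing: edge l_c = 40, r_n = 412.8 kN; interior l_c = 50, r_n = 516 kN; R_n = 412.8 + 2·516 = 1445 kN → 1080 kN.
Block shear: A_gv = 4300, A_nv = 2700, A_nt = 480 mm²; R_n = min(0.6F_uA_nv, 0.6F_yA_gv) + U_bs·F_u·A_nt = 903 kN → 677 kN.
Bolt shear governs: 604 kN.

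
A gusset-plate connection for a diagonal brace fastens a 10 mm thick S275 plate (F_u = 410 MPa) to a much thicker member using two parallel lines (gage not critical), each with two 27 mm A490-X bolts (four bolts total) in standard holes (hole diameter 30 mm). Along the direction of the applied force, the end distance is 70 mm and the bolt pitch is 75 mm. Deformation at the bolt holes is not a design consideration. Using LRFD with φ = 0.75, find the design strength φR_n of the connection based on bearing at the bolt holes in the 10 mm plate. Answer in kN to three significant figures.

913 kN

Per bolt r_n = 1.5 l_c t F_u ≤ 3.0 d t F_u; upper limit = 3.0 × 27 × 10 × 410 / 1000 = 332.1 kN.
Edge bolt: l_c = 70 − 30/2 = 55 mm → 1.5 × 55 × 10 × 410 / 1000 = 338.2 → r_n = 332.1 kN.
Interior bolts: l_c = 75 − 30 = 45 mm → 1.5 × 45 × 10 × 410 / 1000 = 276.8 → r_n = 276.8 kN.
R_n = 2 × 332.1 + 2 × 276.8 = 1218 kN.
Design strength φR_n = 0.75 × 1218 = 913 kN.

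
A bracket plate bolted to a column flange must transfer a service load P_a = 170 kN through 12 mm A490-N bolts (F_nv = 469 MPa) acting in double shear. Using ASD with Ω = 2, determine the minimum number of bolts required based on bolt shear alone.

A_b = π·12²/4 = 113.1 mm².
Per-bolt allowable strength R_n/Ω = 469 × 113.1 × 2 / 1000 / 2 = 53.04 kN.
n ≥ 170 / 53.04 = 3.205 → use 4 bolts.

4 bolts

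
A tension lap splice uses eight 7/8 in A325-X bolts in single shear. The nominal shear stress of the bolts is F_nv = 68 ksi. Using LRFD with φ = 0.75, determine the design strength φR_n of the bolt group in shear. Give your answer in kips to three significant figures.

245 kips

A_b = π × 0.875² / 4 = 0.6013 in².
R_n = F_nv · A_b · n · n_s = 68 × 0.6013 × 8 × 1 = 327.1 kips.
Design strength φR_n = 0.75 × 327.1 = 245 kips.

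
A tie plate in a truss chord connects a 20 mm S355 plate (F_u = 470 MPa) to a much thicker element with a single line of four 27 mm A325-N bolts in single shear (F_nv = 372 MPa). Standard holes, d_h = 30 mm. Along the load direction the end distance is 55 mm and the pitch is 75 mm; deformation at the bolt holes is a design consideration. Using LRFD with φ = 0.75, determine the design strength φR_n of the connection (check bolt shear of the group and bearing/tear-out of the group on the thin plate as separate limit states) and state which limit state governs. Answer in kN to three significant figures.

639 kN (bolt shear governs)

Bolt shear: A_b = π·27²/4 = 572.6 mm²; R_n = 372 × 572.6 × 4 × 1 / 1000 = 852 kN → 0.75 × 852 = 639 kN.
Bearing (1.2 l_c t F_u ≤ 2.4 d t F_u): upper limit = 2.4·27·20·470 / 1000 = 609.1 kN.
  Edge l_c = 55 − 30/2 = 40 → r_n = 451.2 kN; interior l_c = 75 − 30 = 45 → r_n = 507.6 kN.
  R_n,bearing = 1·451.2 + 3·507.6 = 1974 kN → 0.75 × 1974 = 1480 kN.
Bolt shear governs: 639 kN.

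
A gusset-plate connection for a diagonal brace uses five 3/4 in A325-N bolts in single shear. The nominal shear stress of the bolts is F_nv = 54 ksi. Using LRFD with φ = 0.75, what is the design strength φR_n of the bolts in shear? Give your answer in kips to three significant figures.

89.5 kips

A_b = π × 0.75² / 4 = 0.4418 in².
R_n = F_nv · A_b · n · n_s = 54 × 0.4418 × 5 × 1 = 119.3 kips.
Design strength φR_n = 0.75 × 119.3 = 89.5 kips.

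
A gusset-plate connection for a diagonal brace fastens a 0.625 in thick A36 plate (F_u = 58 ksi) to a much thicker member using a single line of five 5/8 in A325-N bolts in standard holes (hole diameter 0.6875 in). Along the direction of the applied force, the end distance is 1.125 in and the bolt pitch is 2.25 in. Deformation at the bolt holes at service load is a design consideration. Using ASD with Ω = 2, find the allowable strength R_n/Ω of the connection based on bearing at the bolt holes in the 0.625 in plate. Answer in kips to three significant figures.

Per bolt r_n = 1.2 l_c t F_u ≤ 2.4 d t F_u; upper limit = 2.4 × 0.625 × 0.625 × 58 = 54.38 kips.
Edge bolt: l_c = 1.125 − 0.6875/2 = 0.7812 in → 1.2 × 0.7812 × 0.625 × 58 = 33.98 → r_n = 33.98 kips.
Interior bolts: l_c = 2.25 − 0.6875 = 1.562 in → 1.2 × 1.562 × 0.625 × 58 = 67.97 → r_n = 54.38 kips.
R_n = 1 × 33.98 + 4 × 54.38 = 251.5 kips.
Allowable strength R_n/Ω = 251.5 / 2 = 126 kips.

126 kips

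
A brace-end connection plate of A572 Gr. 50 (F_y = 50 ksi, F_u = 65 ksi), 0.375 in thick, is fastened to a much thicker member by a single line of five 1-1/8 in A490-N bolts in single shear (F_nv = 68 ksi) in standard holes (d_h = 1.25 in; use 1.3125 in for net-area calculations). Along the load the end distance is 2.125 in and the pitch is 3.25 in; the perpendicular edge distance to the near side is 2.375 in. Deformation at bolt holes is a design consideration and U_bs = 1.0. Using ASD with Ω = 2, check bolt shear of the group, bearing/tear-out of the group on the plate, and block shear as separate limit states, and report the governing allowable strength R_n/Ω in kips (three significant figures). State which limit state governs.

88.4 kips (block shear governs)

Bolt shear: A_b = π·1.125²/4 = 0.994 in²; R_n = 68 × 0.994 × 5 × 1 = 338 kips → 338 / 2 = 169 kips.
Bearing: edge l_c = 1.5, r_n = 43.87 kips; interior l_c = 2, r_n = 58.5 kips; R_n = 43.87 + 4·58.5 = 277.9 kips → 139 kips.
Block shear: A_gv = 5.672, A_nv = 3.457, A_nt = 0.6445 in²; R_n = min(0.6F_uA_nv, 0.6F_yA_gv) + U_bs·F_u·A_nt = 176.7 kips → 88.4 kips.
Block shear governs: 88.4 kips.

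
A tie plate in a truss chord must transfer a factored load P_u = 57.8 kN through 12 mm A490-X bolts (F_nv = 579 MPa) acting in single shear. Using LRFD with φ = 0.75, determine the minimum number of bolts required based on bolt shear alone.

A_b = π·12²/4 = 113.1 mm².
Per-bolt design strength φR_n = 0.75 × 579 × 113.1 × 1 / 1000 = 49.11 kN.
n ≥ 57.8 / 49.11 = 1.177 → use 2 bolts.

2 bolts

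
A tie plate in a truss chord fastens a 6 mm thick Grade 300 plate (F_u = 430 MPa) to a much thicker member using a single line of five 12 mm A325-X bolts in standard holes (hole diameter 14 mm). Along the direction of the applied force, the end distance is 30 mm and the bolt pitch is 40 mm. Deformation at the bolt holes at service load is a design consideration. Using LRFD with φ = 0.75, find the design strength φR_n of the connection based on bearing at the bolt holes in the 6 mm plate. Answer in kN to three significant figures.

276 kN

Per bolt r_n = 1.2 l_c t F_u ≤ 2.4 d t F_u; upper limit = 2.4 × 12 × 6 × 430 / 1000 = 74.3 kN.
Edge bolt: l_c = 30 − 14/2 = 23 mm → 1.2 × 23 × 6 × 430 / 1000 = 71.21 → r_n = 71.21 kN.
Interior bolts: l_c = 40 − 14 = 26 mm → 1.2 × 26 × 6 × 430 / 1000 = 80.5 → r_n = 74.3 kN.
R_n = 1 × 71.21 + 4 × 74.3 = 368.4 kN.
Design strength φR_n = 0.75 × 368.4 = 276 kN.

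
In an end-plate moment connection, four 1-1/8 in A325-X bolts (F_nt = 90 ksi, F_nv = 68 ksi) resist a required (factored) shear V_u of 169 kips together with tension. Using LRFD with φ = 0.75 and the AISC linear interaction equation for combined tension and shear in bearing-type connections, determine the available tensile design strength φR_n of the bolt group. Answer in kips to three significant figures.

125 kips

A_b = π·1.125²/4 = 0.994 in²; f_rv = 169 / (4 × 0.994) = 42.5 ksi.
F'_nt = 1.3 F_nt − (F_nt / φF_nv) f_rv = 1.3·90 − (90/(0.75·68))·42.5 = 41.99 ksi, capped at F_nt → F'_nt = 41.99 ksi.
R_n = F'_nt · A_b · n = 41.99 × 0.994 × 4 = 167 kips.
Design strength φR_n = 0.75 × 167 = 125 kips.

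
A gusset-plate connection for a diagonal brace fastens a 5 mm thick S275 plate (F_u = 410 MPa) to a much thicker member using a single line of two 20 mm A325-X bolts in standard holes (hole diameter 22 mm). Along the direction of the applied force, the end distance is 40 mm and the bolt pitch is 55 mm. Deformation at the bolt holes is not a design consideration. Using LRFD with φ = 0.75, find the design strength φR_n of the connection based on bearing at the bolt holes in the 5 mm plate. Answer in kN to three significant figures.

Per bolt r_n = 1.5 l_c t F_u ≤ 3.0 d t F_u; upper limit = 3.0 × 20 × 5 × 410 / 1000 = 123 kN.
Edge bolt: l_c = 40 − 22/2 = 29 mm → 1.5 × 29 × 5 × 410 / 1000 = 89.17 → r_n = 89.17 kN.
Interior bolts: l_c = 55 − 22 = 33 mm → 1.5 × 33 × 5 × 410 / 1000 = 101.5 → r_n = 101.5 kN.
R_n = 1 × 89.17 + 1 × 101.5 = 190.7 kN.
Design strength φR_n = 0.75 × 190.7 = 143 kN.

143 kN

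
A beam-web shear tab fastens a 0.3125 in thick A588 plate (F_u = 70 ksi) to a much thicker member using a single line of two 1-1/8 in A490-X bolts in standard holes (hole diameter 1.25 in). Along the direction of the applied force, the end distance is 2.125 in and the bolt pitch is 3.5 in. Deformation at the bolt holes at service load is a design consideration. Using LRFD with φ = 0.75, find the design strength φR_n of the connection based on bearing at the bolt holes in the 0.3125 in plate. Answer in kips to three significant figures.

Per bolt r_n = 1.2 l_c t F_u ≤ 2.4 d t F_u; upper limit = 2.4 × 1.125 × 0.3125 × 70 = 59.06 kips.
Edge bolt: l_c = 2.125 − 1.25/2 = 1.5 in → 1.2 × 1.5 × 0.3125 × 70 = 39.38 → r_n = 39.38 kips.
Interior bolts: l_c = 3.5 − 1.25 = 2.25 in → 1.2 × 2.25 × 0.3125 × 70 = 59.06 → r_n = 59.06 kips.
R_n = 1 × 39.38 + 1 × 59.06 = 98.44 kips.
Design strength φR_n = 0.75 × 98.44 = 73.8 kips.

73.8 kips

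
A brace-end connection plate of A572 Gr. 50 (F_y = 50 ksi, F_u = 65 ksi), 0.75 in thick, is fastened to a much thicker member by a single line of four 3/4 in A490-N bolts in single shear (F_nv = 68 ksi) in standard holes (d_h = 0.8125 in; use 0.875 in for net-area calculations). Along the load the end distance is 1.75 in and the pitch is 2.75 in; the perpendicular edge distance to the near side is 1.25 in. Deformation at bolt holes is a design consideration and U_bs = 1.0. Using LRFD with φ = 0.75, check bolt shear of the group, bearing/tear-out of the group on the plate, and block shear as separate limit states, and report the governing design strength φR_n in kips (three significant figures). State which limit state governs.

Bolt shear: A_b = π·0.75²/4 = 0.4418 in²; R_n = 68 × 0.4418 × 4 × 1 = 120.2 kips → 0.75 × 120.2 = 90.1 kips.
Bearing: edge l_c = 1.344, r_n = 78.61 kips; interior l_c = 1.938, r_n = 87.75 kips; R_n = 78.61 + 3·87.75 = 341.9 kips → 256 kips.
Block shear: A_gv = 7.5, A_nv = 5.203, A_nt = 0.6094 in²; R_n = min(0.6F_uA_nv, 0.6F_yA_gv) + U_bs·F_u·A_nt = 242.5 kips → 182 kips.
Bolt shear governs: 90.1 kips.

90.1 kips (bolt shear governs)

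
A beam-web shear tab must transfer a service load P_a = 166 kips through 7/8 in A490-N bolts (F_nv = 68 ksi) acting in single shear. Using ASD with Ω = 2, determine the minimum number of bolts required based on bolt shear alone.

A_b = π·0.875²/4 = 0.6013 in².
Per-bolt allowable strength R_n/Ω = 68 × 0.6013 × 1 / 2 = 20.44 kips.
n ≥ 166 / 20.44 = 8.119 → use 9 bolts.

9 bolts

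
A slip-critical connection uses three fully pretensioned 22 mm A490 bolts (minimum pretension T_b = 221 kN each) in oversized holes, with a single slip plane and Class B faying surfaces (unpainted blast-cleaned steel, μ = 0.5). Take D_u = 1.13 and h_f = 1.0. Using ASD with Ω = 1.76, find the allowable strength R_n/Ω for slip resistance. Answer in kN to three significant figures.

R_n = μ · D_u · h_f · T_b · n_s · n_b = 0.5 × 1.13 × 1.0 × 221 × 1 × 3 = 374.6 kN.
Allowable strength R_n/Ω = 374.6 / 1.76 = 213 kN.

213 kN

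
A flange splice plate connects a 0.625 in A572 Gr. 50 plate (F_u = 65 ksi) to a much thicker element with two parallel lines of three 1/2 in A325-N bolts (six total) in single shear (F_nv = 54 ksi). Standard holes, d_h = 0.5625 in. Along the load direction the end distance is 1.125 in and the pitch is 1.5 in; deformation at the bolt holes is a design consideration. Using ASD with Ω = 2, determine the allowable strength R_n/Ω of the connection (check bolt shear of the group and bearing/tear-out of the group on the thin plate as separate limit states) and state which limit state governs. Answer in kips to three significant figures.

31.8 kips (bolt shear governs)

Bolt shear: A_b = π·0.5²/4 = 0.1963 in²; R_n = 54 × 0.1963 × 6 × 1 = 63.62 kips → 63.62 / 2 = 31.8 kips.
Bearing (1.2 l_c t F_u ≤ 2.4 d t F_u): upper limit = 2.4·0.5·0.625·65 = 48.75 kips.
  Edge l_c = 1.125 − 0.5625/2 = 0.8438 → r_n = 41.13 kips; interior l_c = 1.5 − 0.5625 = 0.9375 → r_n = 45.7 kips.
  R_n,bearing = 2·41.13 + 4·45.7 = 265.1 kips → 265.1 / 2 = 133 kips.
Bolt shear governs: 31.8 kips.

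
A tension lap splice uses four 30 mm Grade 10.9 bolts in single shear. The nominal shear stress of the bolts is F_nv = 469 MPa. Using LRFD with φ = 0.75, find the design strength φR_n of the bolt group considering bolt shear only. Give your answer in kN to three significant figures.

995 kN

A_b = π × 30² / 4 = 706.9 mm².
R_n = F_nv · A_b · n · n_s = 469 × 706.9 × 4 × 1 / 1000 = 1326 kN.
Design strength φR_n = 0.75 × 1326 = 995 kN.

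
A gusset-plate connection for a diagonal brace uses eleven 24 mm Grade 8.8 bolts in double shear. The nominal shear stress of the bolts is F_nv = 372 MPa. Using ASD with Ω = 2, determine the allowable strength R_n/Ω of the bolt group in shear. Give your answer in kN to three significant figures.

A_b = π × 24² / 4 = 452.4 mm².
R_n = F_nv · A_b · n · n_s = 372 × 452.4 × 11 × 2 / 1000 = 3702 kN.
Allowable strength R_n/Ω = 3702 / 2 = 1850 kN.

1850 kN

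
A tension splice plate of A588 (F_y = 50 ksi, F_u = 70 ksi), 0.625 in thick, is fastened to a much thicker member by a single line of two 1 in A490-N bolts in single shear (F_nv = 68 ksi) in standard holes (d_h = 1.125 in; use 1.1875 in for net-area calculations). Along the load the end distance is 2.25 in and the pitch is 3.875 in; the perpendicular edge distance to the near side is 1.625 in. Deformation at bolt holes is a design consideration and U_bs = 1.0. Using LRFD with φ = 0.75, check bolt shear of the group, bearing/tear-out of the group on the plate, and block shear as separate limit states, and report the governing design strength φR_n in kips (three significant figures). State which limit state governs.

Bolt shear: A_b = π·1²/4 = 0.7854 in²; R_n = 68 × 0.7854 × 2 × 1 = 106.8 kips → 0.75 × 106.8 = 80.1 kips.
Bearing: edge l_c = 1.688, r_n = 88.59 kips; interior l_c = 2.75, r_n = 105 kips; R_n = 88.59 + 1·105 = 193.6 kips → 145 kips.
Block shear: A_gv = 3.828, A_nv = 2.715, A_nt = 0.6445 in²; R_n = min(0.6F_uA_nv, 0.6F_yA_gv) + U_bs·F_u·A_nt = 159.1 kips → 119 kips.
Bolt shear governs: 80.1 kips.

80.1 kips (bolt shear governs)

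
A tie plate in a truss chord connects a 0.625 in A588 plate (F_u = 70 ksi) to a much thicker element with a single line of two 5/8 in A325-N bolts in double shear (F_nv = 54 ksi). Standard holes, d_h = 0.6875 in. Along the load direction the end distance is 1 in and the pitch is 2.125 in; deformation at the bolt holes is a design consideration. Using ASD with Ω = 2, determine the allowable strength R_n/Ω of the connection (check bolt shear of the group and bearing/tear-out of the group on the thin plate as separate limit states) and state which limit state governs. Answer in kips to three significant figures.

Bolt shear: A_b = π·0.625²/4 = 0.3068 in²; R_n = 54 × 0.3068 × 2 × 2 = 66.27 kips → 66.27 / 2 = 33.1 kips.
Bearing (1.2 l_c t F_u ≤ 2.4 d t F_u): upper limit = 2.4·0.625·0.625·70 = 65.62 kips.
  Edge l_c = 1 − 0.6875/2 = 0.6562 → r_n = 34.45 kips; interior l_c = 2.125 − 0.6875 = 1.438 → r_n = 65.62 kips.
  R_n,bearing = 1·34.45 + 1·65.62 = 100.1 kips → 100.1 / 2 = 50 kips.
Bolt shear governs: 33.1 kips.

33.1 kips (bolt shear governs)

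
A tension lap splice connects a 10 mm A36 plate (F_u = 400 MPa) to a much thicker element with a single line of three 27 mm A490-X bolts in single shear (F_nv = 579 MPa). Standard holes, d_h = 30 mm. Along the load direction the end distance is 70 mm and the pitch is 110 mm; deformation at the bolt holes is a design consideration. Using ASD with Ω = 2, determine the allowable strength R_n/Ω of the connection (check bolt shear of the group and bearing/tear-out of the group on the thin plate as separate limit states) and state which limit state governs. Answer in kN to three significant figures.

Bolt shear: A_b = π·27²/4 = 572.6 mm²; R_n = 579 × 572.6 × 3 × 1 / 1000 = 994.5 kN → 994.5 / 2 = 497 kN.
Bearing (1.2 l_c t F_u ≤ 2.4 d t F_u): upper limit = 2.4·27·10·400 / 1000 = 259.2 kN.
  Edge l_c = 70 − 30/2 = 55 → r_n = 259.2 kN; interior l_c = 110 − 30 = 80 → r_n = 259.2 kN.
  R_n,bearing = 1·259.2 + 2·259.2 = 777.6 kN → 777.6 / 2 = 389 kN.
Bearing governs: 389 kN.

389 kN (bearing governs)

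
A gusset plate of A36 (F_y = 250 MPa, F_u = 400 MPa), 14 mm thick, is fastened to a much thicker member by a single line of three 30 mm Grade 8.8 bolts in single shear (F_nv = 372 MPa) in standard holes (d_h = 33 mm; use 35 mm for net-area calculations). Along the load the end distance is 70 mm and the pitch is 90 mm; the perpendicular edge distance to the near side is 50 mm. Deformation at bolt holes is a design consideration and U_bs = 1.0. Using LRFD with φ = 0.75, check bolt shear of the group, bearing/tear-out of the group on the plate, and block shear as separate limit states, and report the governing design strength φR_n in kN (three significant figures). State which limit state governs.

Bolt shear: A_b = π·30²/4 = 706.9 mm²; R_n = 372 × 706.9 × 3 × 1 / 1000 = 788.9 kN → 0.75 × 788.9 = 592 kN.
Bearing: edge l_c = 53.5, r_n = 359.5 kN; interior l_c = 57, r_n = 383 kN; R_n = 359.5 + 2·383 = 1126 kN → 844 kN.
Block shear: A_gv = 3500, A_nv = 2275, A_nt = 455 mm²; R_n = min(0.6F_uA_nv, 0.6F_yA_gv) + U_bs·F_u·A_nt = 707 kN → 530 kN.
Block shear governs: 530 kN.

530 kN (block shear governs)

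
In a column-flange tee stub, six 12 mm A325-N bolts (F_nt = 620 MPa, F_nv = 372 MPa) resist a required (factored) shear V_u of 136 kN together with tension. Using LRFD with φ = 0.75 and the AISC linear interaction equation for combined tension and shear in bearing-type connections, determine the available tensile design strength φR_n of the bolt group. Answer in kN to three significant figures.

A_b = π·12²/4 = 113.1 mm²; f_rv = 136 × 1000 / (6 × 113.1) = 200.4 MPa.
F'_nt = 1.3 F_nt − (F_nt / φF_nv) f_rv = 1.3·620 − (620/(0.75·372))·200.4 = 360.6 MPa, capped at F_nt → F'_nt = 360.6 MPa.
R_n = F'_nt · A_b · n = 360.6 × 113.1 × 6 / 1000 = 244.7 kN.
Design strength φR_n = 0.75 × 244.7 = 184 kN.

184 kN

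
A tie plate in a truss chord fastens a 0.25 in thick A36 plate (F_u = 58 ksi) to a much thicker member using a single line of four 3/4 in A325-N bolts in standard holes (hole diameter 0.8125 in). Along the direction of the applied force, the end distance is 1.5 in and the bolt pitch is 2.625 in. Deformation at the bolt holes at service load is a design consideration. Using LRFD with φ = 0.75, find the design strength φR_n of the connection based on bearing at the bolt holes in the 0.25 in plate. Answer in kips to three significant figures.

73 kips

Per bolt r_n = 1.2 l_c t F_u ≤ 2.4 d t F_u; upper limit = 2.4 × 0.75 × 0.25 × 58 = 26.1 kips.
Edge bolt: l_c = 1.5 − 0.8125/2 = 1.094 in → 1.2 × 1.094 × 0.25 × 58 = 19.03 → r_n = 19.03 kips.
Interior bolts: l_c = 2.625 − 0.8125 = 1.812 in → 1.2 × 1.812 × 0.25 × 58 = 31.54 → r_n = 26.1 kips.
R_n = 1 × 19.03 + 3 × 26.1 = 97.33 kips.
Design strength φR_n = 0.75 × 97.33 = 73 kips.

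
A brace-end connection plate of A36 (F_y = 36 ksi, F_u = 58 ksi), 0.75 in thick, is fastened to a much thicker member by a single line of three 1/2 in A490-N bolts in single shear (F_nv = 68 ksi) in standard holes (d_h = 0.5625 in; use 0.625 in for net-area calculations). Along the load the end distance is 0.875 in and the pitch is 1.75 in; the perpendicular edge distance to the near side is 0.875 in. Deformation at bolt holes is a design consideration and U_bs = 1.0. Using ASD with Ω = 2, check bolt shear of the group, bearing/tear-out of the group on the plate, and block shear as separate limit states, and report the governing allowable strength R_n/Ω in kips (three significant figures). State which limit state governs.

20 kips (bolt shear governs)

Bolt shear: A_b = π·0.5²/4 = 0.1963 in²; R_n = 68 × 0.1963 × 3 × 1 = 40.06 kips → 40.06 / 2 = 20 kips.
Bearing: edge l_c = 0.5938, r_n = 30.99 kips; interior l_c = 1.188, r_n = 52.2 kips; R_n = 30.99 + 2·52.2 = 135.4 kips → 67.7 kips.
Block shear: A_gv = 3.281, A_nv = 2.109, A_nt = 0.4219 in²; R_n = min(0.6F_uA_nv, 0.6F_yA_gv) + U_bs·F_u·A_nt = 95.34 kips → 47.7 kips.
Bolt shear governs: 20 kips.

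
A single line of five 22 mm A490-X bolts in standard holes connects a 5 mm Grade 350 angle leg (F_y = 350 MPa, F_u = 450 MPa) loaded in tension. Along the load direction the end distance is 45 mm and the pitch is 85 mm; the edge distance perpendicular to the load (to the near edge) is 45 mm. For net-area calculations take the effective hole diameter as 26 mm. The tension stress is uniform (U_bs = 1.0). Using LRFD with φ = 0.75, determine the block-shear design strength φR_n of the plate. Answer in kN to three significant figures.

325 kN

Shear plane L_v = 45 + 4·85 = 385 mm; A_gv = 385 × 5 = 1925 mm².
A_nv = (385 − 4.5·26) × 5 = 1340 mm².
A_nt = (45 − 0.5·26) × 5 = 160 mm².
0.6 F_u A_nv = 361.8 kN; 0.6 F_y A_gv = 404.2 kN → shear rupture governs the shear term.
R_n = 361.8 + 1.0 × 450 × 160 / 1000 = 433.8 kN.
Design strength φR_n = 0.75 × 433.8 = 325 kN.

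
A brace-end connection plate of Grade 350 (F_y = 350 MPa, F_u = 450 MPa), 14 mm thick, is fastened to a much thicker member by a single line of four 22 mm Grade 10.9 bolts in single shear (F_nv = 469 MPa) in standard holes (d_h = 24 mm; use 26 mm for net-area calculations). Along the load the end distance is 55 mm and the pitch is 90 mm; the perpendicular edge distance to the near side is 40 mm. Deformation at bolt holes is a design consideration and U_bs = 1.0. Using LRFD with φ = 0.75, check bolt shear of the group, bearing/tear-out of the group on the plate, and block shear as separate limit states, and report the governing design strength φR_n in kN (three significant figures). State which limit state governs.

535 kN (bolt shear governs)

Bolt shear: A_b = π·22²/4 = 380.1 mm²; R_n = 469 × 380.1 × 4 × 1 / 1000 = 713.1 kN → 0.75 × 713.1 = 535 kN.
Bearing: edge l_c = 43, r_n = 325.1 kN; interior l_c = 66, r_n = 332.6 kN; R_n = 325.1 + 3·332.6 = 1323 kN → 992 kN.
Block shear: A_gv = 4550, A_nv = 3276, A_nt = 378 mm²; R_n = min(0.6F_uA_nv, 0.6F_yA_gv) + U_bs·F_u·A_nt = 1055 kN → 791 kN.
Bolt shear governs: 535 kN.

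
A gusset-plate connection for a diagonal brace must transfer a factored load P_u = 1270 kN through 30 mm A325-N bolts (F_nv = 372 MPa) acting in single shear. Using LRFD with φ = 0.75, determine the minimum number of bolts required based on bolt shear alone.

A_b = π·30²/4 = 706.9 mm².
Per-bolt design strength φR_n = 0.75 × 372 × 706.9 × 1 / 1000 = 197.2 kN.
n ≥ 1270 / 197.2 = 6.44 → use 7 bolts.

7 bolts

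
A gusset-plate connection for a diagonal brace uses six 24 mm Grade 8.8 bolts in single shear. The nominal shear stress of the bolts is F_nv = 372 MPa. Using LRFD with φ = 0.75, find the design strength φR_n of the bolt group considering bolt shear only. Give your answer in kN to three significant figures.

A_b = π × 24² / 4 = 452.4 mm².
R_n = F_nv · A_b · n · n_s = 372 × 452.4 × 6 × 1 / 1000 = 1010 kN.
Design strength φR_n = 0.75 × 1010 = 757 kN.

757 kN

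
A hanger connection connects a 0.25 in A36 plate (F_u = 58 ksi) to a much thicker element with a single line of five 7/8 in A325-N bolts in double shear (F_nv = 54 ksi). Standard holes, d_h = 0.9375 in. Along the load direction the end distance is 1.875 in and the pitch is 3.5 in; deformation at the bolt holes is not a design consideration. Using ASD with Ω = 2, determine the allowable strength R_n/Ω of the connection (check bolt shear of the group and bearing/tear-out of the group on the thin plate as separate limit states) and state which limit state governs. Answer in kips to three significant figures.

Bolt shear: A_b = π·0.875²/4 = 0.6013 in²; R_n = 54 × 0.6013 × 5 × 2 = 324.7 kips → 324.7 / 2 = 162 kips.
Bearing (1.5 l_c t F_u ≤ 3.0 d t F_u): upper limit = 3.0·0.875·0.25·58 = 38.06 kips.
  Edge l_c = 1.875 − 0.9375/2 = 1.406 → r_n = 30.59 kips; interior l_c = 3.5 − 0.9375 = 2.562 → r_n = 38.06 kips.
  R_n,bearing = 1·30.59 + 4·38.06 = 182.8 kips → 182.8 / 2 = 91.4 kips.
Bearing governs: 91.4 kips.

91.4 kips (bearing governs)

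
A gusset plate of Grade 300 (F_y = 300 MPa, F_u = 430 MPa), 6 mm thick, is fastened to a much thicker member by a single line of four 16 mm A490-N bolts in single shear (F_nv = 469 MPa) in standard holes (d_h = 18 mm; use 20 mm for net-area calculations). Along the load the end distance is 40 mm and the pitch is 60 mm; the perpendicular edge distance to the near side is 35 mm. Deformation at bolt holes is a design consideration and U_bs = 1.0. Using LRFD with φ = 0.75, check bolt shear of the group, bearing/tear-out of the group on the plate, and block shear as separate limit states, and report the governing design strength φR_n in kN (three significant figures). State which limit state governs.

Bolt shear: A_b = π·16²/4 = 201.1 mm²; R_n = 469 × 201.1 × 4 × 1 / 1000 = 377.2 kN → 0.75 × 377.2 = 283 kN.
Bearing: edge l_c = 31, r_n = 95.98 kN; interior l_c = 42, r_n = 99.07 kN; R_n = 95.98 + 3·99.07 = 393.2 kN → 295 kN.
Block shear: A_gv = 1320, A_nv = 900, A_nt = 150 mm²; R_n = min(0.6F_uA_nv, 0.6F_yA_gv) + U_bs·F_u·A_nt = 296.7 kN → 223 kN.
Block shear governs: 223 kN.

223 kN (block shear governs)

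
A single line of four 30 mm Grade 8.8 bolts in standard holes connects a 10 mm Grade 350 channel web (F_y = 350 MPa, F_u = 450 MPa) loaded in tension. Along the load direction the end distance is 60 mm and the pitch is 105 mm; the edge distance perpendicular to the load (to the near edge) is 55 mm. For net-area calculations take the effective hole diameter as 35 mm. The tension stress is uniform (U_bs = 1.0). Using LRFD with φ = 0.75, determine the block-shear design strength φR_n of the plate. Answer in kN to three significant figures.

638 kN

Shear plane L_v = 60 + 3·105 = 375 mm; A_gv = 375 × 10 = 3750 mm².
A_nv = (375 − 3.5·35) × 10 = 2525 mm².
A_nt = (55 − 0.5·35) × 10 = 375 mm².
0.6 F_u A_nv = 681.8 kN; 0.6 F_y A_gv = 787.5 kN → shear rupture governs the shear term.
R_n = 681.8 + 1.0 × 450 × 375 / 1000 = 850.5 kN.
Design strength φR_n = 0.75 × 850.5 = 638 kN.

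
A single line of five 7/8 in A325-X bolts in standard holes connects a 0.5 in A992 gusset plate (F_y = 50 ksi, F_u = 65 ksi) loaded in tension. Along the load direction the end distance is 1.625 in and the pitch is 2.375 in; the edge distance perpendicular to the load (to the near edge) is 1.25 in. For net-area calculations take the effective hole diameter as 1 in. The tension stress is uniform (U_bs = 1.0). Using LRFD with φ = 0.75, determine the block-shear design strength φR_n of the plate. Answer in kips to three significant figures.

115 kips

Shear plane L_v = 1.625 + 4·2.375 = 11.12 in; A_gv = 11.12 × 0.5 = 5.562 in².
A_nv = (11.12 − 4.5·1) × 0.5 = 3.312 in².
A_nt = (1.25 − 0.5·1) × 0.5 = 0.375 in².
0.6 F_u A_nv = 129.2 kips; 0.6 F_y A_gv = 166.9 kips → shear rupture governs the shear term.
R_n = 129.2 + 1.0 × 65 × 0.375 = 153.6 kips.
Design strength φR_n = 0.75 × 153.6 = 115 kips.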